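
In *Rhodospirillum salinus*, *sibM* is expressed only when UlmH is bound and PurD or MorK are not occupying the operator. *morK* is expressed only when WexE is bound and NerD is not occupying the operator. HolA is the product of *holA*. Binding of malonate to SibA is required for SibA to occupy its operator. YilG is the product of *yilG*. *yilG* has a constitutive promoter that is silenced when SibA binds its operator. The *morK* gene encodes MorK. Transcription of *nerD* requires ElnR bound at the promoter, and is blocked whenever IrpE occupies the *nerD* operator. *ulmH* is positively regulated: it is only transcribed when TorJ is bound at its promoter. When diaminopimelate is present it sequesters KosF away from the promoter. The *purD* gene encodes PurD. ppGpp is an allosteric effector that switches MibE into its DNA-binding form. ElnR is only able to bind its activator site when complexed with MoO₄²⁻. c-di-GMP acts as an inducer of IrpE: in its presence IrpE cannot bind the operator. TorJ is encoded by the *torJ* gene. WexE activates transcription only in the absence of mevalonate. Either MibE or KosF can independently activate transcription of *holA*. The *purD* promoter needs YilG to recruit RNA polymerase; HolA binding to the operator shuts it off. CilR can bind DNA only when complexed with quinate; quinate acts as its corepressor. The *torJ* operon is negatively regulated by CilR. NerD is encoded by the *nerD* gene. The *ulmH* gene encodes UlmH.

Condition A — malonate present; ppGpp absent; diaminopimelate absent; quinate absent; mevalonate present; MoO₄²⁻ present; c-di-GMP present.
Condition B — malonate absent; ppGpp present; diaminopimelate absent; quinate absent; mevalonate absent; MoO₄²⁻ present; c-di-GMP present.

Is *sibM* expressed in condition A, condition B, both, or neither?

Condition A:
Malonate is present, so SibA is active.
With repressor SibA bound, *yilG* is not transcribed.
So YilG is not produced.
ppGpp is absent, so MibE is inactive.
Diaminopimelate is absent, so KosF is active.
Activator KosF is present, so *holA* is transcribed.
So HolA is produced and active.
With repressor HolA bound, *purD* is not transcribed.
So PurD is not produced.
Quinate is absent, so CilR is inactive.
With no repressor bound, *torJ* is transcribed.
So TorJ is produced and active.
No repressor is bound and TorJ is active, so *ulmH* is transcribed.
So UlmH is produced and active.
Mevalonate is present, so WexE is inactive.
MoO₄²⁻ is present, so ElnR is active.
c-di-GMP is present, so IrpE is inactive.
No repressor is bound and ElnR is active, so *nerD* is transcribed.
So NerD is produced and active.
With repressor NerD bound, *morK* is not transcribed.
So MorK is not produced.
No repressor is bound and UlmH is active, so *sibM* is transcribed.
→ *sibM* is ON in A.
Condition B:
Malonate is absent, so SibA is inactive.
With no repressor bound, *yilG* is transcribed.
So YilG is produced and active.
ppGpp is present, so MibE is active.
Diaminopimelate is absent, so KosF is active.
Activator MibE is present, so *holA* is transcribed.
So HolA is produced and active.
With repressor HolA bound, *purD* is not transcribed.
So PurD is not produced.
Quinate is absent, so CilR is inactive.
With no repressor bound, *torJ* is transcribed.
So TorJ is produced and active.
No repressor is bound and TorJ is active, so *ulmH* is transcribed.
So UlmH is produced and active.
Mevalonate is absent, so WexE is active.
MoO₄²⁻ is present, so ElnR is active.
c-di-GMP is present, so IrpE is inactive.
No repressor is bound and ElnR is active, so *nerD* is transcribed.
So NerD is produced and active.
With repressor NerD bound, *morK* is not transcribed.
So MorK is not produced.
No repressor is bound and UlmH is active, so *sibM* is transcribed.
→ *sibM* is ON in B.

both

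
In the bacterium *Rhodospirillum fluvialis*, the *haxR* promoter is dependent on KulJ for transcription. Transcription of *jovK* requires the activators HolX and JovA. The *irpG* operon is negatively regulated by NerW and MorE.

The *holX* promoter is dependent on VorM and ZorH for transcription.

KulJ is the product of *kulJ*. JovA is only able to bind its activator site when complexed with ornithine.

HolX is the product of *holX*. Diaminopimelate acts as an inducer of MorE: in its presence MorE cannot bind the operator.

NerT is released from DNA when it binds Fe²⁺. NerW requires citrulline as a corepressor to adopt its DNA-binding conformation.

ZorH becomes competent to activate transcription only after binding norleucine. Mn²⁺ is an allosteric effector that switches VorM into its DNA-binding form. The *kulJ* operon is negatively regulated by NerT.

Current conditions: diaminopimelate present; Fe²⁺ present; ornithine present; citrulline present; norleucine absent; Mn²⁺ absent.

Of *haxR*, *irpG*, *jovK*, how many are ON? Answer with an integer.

1

Fe²⁺ is present, so NerT is inactive.
With no repressor bound, *kulJ* is transcribed.
So KulJ is produced and active.
No repressor is bound and KulJ is active, so *haxR* is transcribed.
→ *haxR* is ON.
Citrulline is present, so NerW is active.
Diaminopimelate is present, so MorE is inactive.
With repressor NerW bound, *irpG* is not transcribed.
→ *irpG* is OFF.
Mn²⁺ is absent, so VorM is inactive.
Norleucine is absent, so ZorH is inactive.
Required activator VorM is absent, so *holX* is not transcribed.
So HolX is not produced.
Ornithine is present, so JovA is active.
Required activator HolX is absent, so *jovK* is not transcribed.
→ *jovK* is OFF.
1 of the 3 genes is transcribed.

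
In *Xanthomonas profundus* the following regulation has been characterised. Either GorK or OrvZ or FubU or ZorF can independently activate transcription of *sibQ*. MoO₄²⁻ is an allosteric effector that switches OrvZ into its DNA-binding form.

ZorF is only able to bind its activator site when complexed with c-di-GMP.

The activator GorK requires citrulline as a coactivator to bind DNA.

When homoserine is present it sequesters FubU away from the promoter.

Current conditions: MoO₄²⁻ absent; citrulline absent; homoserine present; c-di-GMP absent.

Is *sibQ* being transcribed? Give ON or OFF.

OFF

Citrulline is absent, so GorK is inactive.
MoO₄²⁻ is absent, so OrvZ is inactive.
Homoserine is present, so FubU is inactive.
c-di-GMP is absent, so ZorF is inactive.
No activator is available at the *sibQ* promoter, so *sibQ* is not transcribed.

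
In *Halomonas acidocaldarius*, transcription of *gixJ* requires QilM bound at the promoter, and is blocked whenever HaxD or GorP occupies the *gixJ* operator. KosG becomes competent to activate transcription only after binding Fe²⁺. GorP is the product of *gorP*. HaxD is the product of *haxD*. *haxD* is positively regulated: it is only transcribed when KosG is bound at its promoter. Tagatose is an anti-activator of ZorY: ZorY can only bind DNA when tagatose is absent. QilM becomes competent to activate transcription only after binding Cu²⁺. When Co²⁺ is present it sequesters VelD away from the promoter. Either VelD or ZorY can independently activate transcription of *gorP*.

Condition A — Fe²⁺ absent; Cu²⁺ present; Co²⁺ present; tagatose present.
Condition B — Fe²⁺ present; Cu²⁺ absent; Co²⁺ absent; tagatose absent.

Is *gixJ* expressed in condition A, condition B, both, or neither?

Condition A:
Fe²⁺ is absent, so KosG is inactive.
Required activator KosG is absent, so *haxD* is not transcribed.
So HaxD is not produced.
Cu²⁺ is present, so QilM is active.
Co²⁺ is present, so VelD is inactive.
Tagatose is present, so ZorY is inactive.
No activator is available at the *gorP* promoter, so *gorP* is not transcribed.
So GorP is not produced.
No repressor is bound and QilM is active, so *gixJ* is transcribed.
→ *gixJ* is ON in A.
Condition B:
Fe²⁺ is present, so KosG is active.
No repressor is bound and KosG is active, so *haxD* is transcribed.
So HaxD is produced and active.
Cu²⁺ is absent, so QilM is inactive.
Co²⁺ is absent, so VelD is active.
Tagatose is absent, so ZorY is active.
Activator VelD is present, so *gorP* is transcribed.
So GorP is produced and active.
With repressor HaxD bound, *gixJ* is not transcribed.
→ *gixJ* is OFF in B.

A only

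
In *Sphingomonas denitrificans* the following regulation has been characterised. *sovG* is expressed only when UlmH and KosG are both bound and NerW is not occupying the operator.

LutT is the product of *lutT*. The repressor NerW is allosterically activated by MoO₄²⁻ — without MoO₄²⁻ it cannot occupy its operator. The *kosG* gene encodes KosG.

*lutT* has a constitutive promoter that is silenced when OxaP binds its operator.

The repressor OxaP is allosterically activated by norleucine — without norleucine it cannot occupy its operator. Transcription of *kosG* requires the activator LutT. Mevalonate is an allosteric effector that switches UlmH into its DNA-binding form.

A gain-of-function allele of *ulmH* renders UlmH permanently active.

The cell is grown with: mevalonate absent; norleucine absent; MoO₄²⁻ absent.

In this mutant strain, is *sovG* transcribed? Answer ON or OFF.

ON

UlmH is constitutively active in this strain.
Norleucine is absent, so OxaP is inactive.
With no repressor bound, *lutT* is transcribed.
So LutT is produced and active.
No repressor is bound and LutT is active, so *kosG* is transcribed.
So KosG is produced and active.
MoO₄²⁻ is absent, so NerW is inactive.
No repressor is bound and UlmH and KosG are active, so *sovG* is transcribed.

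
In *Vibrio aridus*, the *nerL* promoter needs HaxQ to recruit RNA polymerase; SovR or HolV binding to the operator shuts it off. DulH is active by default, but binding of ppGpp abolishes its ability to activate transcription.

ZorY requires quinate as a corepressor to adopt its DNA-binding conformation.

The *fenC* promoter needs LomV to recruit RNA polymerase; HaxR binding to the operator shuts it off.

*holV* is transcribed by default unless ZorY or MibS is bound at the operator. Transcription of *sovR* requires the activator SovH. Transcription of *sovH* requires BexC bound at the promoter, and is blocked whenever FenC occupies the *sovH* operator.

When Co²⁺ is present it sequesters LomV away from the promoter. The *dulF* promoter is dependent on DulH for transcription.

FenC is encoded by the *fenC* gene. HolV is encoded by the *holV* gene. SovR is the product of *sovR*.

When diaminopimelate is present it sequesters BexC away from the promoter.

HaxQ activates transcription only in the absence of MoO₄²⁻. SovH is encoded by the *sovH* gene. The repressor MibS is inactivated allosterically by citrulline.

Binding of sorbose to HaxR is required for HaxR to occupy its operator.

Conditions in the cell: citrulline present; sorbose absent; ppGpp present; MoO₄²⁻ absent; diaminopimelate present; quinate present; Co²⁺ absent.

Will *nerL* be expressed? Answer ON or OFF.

Sorbose is absent, so HaxR is inactive.
Co²⁺ is absent, so LomV is active.
No repressor is bound and LomV is active, so *fenC* is transcribed.
So FenC is produced and active.
Diaminopimelate is present, so BexC is inactive.
With repressor FenC bound, *sovH* is not transcribed.
So SovH is not produced.
Required activator SovH is absent, so *sovR* is not transcribed.
So SovR is not produced.
Quinate is present, so ZorY is active.
Citrulline is present, so MibS is inactive.
With repressor ZorY bound, *holV* is not transcribed.
So HolV is not produced.
MoO₄²⁻ is absent, so HaxQ is active.
No repressor is bound and HaxQ is active, so *nerL* is transcribed.

ON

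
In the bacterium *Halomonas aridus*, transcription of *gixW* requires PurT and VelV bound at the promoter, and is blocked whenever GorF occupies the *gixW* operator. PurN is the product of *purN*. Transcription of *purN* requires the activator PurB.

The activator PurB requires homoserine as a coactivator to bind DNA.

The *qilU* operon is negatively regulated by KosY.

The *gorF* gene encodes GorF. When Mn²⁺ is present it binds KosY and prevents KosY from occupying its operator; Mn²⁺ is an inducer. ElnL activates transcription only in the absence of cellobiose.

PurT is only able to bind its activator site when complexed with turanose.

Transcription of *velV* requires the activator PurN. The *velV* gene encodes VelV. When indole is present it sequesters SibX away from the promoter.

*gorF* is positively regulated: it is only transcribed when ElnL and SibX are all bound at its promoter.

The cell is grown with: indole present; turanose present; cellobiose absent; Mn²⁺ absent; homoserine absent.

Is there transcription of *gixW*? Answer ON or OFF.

OFF

Cellobiose is absent, so ElnL is active.
Indole is present, so SibX is inactive.
Required activator SibX is absent, so *gorF* is not transcribed.
So GorF is not produced.
Turanose is present, so PurT is active.
Homoserine is absent, so PurB is inactive.
Required activator PurB is absent, so *purN* is not transcribed.
So PurN is not produced.
Required activator PurN is absent, so *velV* is not transcribed.
So VelV is not produced.
Required activator VelV is absent, so *gixW* is not transcribed.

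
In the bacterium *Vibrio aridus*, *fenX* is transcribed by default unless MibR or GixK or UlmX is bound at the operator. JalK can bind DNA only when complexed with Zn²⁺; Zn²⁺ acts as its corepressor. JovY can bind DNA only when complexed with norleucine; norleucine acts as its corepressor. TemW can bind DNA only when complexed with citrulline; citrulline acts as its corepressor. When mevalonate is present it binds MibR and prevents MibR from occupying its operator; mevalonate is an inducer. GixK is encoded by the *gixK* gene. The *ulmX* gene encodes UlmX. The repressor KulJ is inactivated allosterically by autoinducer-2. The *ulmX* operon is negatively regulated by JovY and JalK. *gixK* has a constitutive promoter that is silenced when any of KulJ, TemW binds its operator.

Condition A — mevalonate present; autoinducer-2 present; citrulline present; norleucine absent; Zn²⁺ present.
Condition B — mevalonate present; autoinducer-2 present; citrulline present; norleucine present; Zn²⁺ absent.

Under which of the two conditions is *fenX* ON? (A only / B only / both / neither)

Condition A:
Mevalonate is present, so MibR is inactive.
Autoinducer-2 is present, so KulJ is inactive.
Citrulline is present, so TemW is active.
With repressor TemW bound, *gixK* is not transcribed.
So GixK is not produced.
Norleucine is absent, so JovY is inactive.
Zn²⁺ is present, so JalK is active.
With repressor JalK bound, *ulmX* is not transcribed.
So UlmX is not produced.
With no repressor bound, *fenX* is transcribed.
→ *fenX* is ON in A.
Condition B:
Mevalonate is present, so MibR is inactive.
Autoinducer-2 is present, so KulJ is inactive.
Citrulline is present, so TemW is active.
With repressor TemW bound, *gixK* is not transcribed.
So GixK is not produced.
Norleucine is present, so JovY is active.
Zn²⁺ is absent, so JalK is inactive.
With repressor JovY bound, *ulmX* is not transcribed.
So UlmX is not produced.
With no repressor bound, *fenX* is transcribed.
→ *fenX* is ON in B.

both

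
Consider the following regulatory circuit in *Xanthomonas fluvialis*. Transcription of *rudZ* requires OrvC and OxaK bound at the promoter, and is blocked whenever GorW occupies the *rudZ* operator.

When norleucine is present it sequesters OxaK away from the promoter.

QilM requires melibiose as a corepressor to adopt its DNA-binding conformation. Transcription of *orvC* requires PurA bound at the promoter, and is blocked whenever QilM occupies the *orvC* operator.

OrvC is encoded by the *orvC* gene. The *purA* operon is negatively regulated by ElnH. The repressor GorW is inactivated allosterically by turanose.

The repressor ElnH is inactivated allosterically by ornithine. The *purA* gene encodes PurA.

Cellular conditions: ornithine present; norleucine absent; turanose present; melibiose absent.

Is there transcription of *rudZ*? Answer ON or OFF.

Melibiose is absent, so QilM is inactive.
Ornithine is present, so ElnH is inactive.
With no repressor bound, *purA* is transcribed.
So PurA is produced and active.
No repressor is bound and PurA is active, so *orvC* is transcribed.
So OrvC is produced and active.
Norleucine is absent, so OxaK is active.
Turanose is present, so GorW is inactive.
No repressor is bound and OrvC and OxaK are active, so *rudZ* is transcribed.

ON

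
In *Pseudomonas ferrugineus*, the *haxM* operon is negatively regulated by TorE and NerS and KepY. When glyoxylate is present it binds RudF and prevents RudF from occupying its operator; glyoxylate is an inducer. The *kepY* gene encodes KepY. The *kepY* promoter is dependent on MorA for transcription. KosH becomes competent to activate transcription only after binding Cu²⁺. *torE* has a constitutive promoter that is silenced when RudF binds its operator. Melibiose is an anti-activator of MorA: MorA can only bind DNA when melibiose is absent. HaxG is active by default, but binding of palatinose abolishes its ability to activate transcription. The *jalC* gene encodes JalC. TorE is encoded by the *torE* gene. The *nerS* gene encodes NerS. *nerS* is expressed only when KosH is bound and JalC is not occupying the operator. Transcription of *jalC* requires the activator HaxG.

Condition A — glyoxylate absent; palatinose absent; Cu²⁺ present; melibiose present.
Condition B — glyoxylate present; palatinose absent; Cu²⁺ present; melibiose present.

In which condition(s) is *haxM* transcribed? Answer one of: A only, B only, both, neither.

Condition A:
Glyoxylate is absent, so RudF is active.
With repressor RudF bound, *torE* is not transcribed.
So TorE is not produced.
Palatinose is absent, so HaxG is active.
No repressor is bound and HaxG is active, so *jalC* is transcribed.
So JalC is produced and active.
Cu²⁺ is present, so KosH is active.
With repressor JalC bound, *nerS* is not transcribed.
So NerS is not produced.
Melibiose is present, so MorA is inactive.
Required activator MorA is absent, so *kepY* is not transcribed.
So KepY is not produced.
With no repressor bound, *haxM* is transcribed.
→ *haxM* is ON in A.
Condition B:
Glyoxylate is present, so RudF is inactive.
With no repressor bound, *torE* is transcribed.
So TorE is produced and active.
Palatinose is absent, so HaxG is active.
No repressor is bound and HaxG is active, so *jalC* is transcribed.
So JalC is produced and active.
Cu²⁺ is present, so KosH is active.
With repressor JalC bound, *nerS* is not transcribed.
So NerS is not produced.
Melibiose is present, so MorA is inactive.
Required activator MorA is absent, so *kepY* is not transcribed.
So KepY is not produced.
With repressor TorE bound, *haxM* is not transcribed.
→ *haxM* is OFF in B.

A only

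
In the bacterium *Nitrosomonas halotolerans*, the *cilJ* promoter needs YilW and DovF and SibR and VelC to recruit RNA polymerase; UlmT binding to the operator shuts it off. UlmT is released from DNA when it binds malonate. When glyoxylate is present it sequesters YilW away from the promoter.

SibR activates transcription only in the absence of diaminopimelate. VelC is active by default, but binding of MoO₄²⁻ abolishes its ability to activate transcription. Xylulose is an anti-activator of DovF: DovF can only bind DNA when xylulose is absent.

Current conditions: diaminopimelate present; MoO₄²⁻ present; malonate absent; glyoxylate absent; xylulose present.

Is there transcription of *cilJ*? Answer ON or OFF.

Glyoxylate is absent, so YilW is active.
Malonate is absent, so UlmT is active.
Xylulose is present, so DovF is inactive.
Diaminopimelate is present, so SibR is inactive.
MoO₄²⁻ is present, so VelC is inactive.
With repressor UlmT bound, *cilJ* is not transcribed.

OFF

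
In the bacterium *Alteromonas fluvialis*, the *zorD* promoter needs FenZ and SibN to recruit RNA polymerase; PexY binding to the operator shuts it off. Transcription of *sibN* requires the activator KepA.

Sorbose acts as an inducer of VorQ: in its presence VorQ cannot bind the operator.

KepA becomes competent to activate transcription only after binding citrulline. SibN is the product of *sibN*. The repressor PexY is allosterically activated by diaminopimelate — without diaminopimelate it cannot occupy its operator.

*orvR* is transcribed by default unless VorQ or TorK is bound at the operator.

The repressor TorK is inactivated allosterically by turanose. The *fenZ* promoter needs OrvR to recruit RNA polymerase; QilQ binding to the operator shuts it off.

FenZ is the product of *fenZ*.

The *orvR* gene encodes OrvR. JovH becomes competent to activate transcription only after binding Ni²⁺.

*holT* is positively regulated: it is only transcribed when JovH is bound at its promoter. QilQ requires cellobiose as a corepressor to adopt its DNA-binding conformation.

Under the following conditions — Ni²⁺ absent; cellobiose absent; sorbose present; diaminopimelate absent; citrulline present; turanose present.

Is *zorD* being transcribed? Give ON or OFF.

ON

Sorbose is present, so VorQ is inactive.
Turanose is present, so TorK is inactive.
With no repressor bound, *orvR* is transcribed.
So OrvR is produced and active.
Cellobiose is absent, so QilQ is inactive.
No repressor is bound and OrvR is active, so *fenZ* is transcribed.
So FenZ is produced and active.
Citrulline is present, so KepA is active.
No repressor is bound and KepA is active, so *sibN* is transcribed.
So SibN is produced and active.
Diaminopimelate is absent, so PexY is inactive.
No repressor is bound and FenZ and SibN are active, so *zorD* is transcribed.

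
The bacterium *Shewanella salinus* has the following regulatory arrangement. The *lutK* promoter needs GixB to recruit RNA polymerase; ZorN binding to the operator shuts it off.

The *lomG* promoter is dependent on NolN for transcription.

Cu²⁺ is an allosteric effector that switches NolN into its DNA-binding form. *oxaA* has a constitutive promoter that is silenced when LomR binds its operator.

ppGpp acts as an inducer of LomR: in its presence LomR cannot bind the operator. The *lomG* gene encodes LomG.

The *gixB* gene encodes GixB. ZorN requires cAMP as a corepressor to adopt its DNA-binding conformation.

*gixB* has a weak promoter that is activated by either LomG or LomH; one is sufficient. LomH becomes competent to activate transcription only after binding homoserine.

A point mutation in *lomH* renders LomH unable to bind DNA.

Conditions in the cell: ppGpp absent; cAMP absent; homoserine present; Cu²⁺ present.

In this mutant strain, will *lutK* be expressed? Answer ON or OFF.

Cu²⁺ is present, so NolN is active.
No repressor is bound and NolN is active, so *lomG* is transcribed.
So LomG is produced and active.
LomH is non-functional in this strain, so it has no effect.
Activator LomG is present, so *gixB* is transcribed.
So GixB is produced and active.
cAMP is absent, so ZorN is inactive.
No repressor is bound and GixB is active, so *lutK* is transcribed.

ON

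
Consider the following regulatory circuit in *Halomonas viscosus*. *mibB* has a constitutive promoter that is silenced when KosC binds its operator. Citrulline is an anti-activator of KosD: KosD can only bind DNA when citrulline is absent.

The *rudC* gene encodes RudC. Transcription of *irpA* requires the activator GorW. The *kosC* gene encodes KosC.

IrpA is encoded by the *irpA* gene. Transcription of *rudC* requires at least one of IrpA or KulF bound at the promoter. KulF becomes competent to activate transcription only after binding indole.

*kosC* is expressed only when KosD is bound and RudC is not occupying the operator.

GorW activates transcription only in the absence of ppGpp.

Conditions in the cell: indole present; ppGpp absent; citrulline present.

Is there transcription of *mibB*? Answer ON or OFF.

ON

ppGpp is absent, so GorW is active.
No repressor is bound and GorW is active, so *irpA* is transcribed.
So IrpA is produced and active.
Indole is present, so KulF is active.
Activator IrpA is present, so *rudC* is transcribed.
So RudC is produced and active.
Citrulline is present, so KosD is inactive.
With repressor RudC bound, *kosC* is not transcribed.
So KosC is not produced.
With no repressor bound, *mibB* is transcribed.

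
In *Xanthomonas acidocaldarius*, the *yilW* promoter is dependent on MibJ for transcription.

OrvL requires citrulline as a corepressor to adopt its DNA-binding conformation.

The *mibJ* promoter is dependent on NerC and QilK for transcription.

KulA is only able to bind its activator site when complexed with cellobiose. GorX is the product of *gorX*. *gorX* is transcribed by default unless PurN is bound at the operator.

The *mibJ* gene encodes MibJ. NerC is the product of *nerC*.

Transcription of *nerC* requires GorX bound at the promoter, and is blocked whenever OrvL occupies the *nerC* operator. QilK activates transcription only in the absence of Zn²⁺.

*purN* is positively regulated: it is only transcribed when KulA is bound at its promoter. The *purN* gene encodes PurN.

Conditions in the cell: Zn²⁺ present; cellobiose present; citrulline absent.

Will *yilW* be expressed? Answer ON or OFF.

OFF

Cellobiose is present, so KulA is active.
No repressor is bound and KulA is active, so *purN* is transcribed.
So PurN is produced and active.
With repressor PurN bound, *gorX* is not transcribed.
So GorX is not produced.
Citrulline is absent, so OrvL is inactive.
Required activator GorX is absent, so *nerC* is not transcribed.
So NerC is not produced.
Zn²⁺ is present, so QilK is inactive.
Required activator NerC is absent, so *mibJ* is not transcribed.
So MibJ is not produced.
Required activator MibJ is absent, so *yilW* is not transcribed.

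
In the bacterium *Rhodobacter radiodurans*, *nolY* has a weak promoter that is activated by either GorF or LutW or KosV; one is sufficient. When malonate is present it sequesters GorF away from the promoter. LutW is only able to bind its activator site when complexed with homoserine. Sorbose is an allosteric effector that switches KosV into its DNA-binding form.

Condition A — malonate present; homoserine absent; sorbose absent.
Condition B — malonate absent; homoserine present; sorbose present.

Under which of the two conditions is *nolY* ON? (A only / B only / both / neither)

B only

Condition A:
Malonate is present, so GorF is inactive.
Homoserine is absent, so LutW is inactive.
Sorbose is absent, so KosV is inactive.
No activator is available at the *nolY* promoter, so *nolY* is not transcribed.
→ *nolY* is OFF in A.
Condition B:
Malonate is absent, so GorF is active.
Homoserine is present, so LutW is active.
Sorbose is present, so KosV is active.
Activator GorF is present, so *nolY* is transcribed.
→ *nolY* is ON in B.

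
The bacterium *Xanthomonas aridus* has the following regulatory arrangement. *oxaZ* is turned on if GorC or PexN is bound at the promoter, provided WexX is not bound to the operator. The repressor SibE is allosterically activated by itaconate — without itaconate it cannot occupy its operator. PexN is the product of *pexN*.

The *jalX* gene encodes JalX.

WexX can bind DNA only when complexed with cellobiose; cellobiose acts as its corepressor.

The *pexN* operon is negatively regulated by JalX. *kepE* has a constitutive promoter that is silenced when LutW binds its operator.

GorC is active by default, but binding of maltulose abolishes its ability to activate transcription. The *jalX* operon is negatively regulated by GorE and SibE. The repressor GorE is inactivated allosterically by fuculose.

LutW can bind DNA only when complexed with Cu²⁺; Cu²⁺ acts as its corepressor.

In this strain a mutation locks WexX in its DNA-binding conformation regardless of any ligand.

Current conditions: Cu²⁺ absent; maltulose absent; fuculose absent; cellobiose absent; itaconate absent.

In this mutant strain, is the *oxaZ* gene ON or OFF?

OFF

WexX is constitutively active in this strain.
Maltulose is absent, so GorC is active.
Fuculose is absent, so GorE is active.
Itaconate is absent, so SibE is inactive.
With repressor GorE bound, *jalX* is not transcribed.
So JalX is not produced.
With no repressor bound, *pexN* is transcribed.
So PexN is produced and active.
With repressor WexX bound, *oxaZ* is not transcribed.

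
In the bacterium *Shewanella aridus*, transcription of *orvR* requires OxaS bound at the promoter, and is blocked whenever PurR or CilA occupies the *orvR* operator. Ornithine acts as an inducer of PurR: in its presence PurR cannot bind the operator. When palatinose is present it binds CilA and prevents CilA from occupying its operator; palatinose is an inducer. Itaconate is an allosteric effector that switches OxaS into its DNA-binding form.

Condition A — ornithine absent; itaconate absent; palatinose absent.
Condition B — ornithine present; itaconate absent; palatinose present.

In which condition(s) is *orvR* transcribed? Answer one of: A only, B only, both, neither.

neither

Condition A:
Ornithine is absent, so PurR is active.
Itaconate is absent, so OxaS is inactive.
Palatinose is absent, so CilA is active.
With repressor PurR bound, *orvR* is not transcribed.
→ *orvR* is OFF in A.
Condition B:
Ornithine is present, so PurR is inactive.
Itaconate is absent, so OxaS is inactive.
Palatinose is present, so CilA is inactive.
Required activator OxaS is absent, so *orvR* is not transcribed.
→ *orvR* is OFF in B.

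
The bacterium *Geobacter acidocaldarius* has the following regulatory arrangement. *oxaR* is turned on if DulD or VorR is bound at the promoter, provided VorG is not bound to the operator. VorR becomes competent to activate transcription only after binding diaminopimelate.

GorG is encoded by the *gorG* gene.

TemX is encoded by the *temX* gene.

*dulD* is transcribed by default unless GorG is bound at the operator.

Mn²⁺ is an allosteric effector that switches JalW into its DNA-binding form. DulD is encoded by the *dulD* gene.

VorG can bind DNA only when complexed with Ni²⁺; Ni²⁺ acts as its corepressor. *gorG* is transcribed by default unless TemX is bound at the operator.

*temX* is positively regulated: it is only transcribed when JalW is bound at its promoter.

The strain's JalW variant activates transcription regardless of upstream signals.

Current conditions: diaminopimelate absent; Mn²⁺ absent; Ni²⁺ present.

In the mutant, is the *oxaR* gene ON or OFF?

Ni²⁺ is present, so VorG is active.
JalW is constitutively active in this strain.
No repressor is bound and JalW is active, so *temX* is transcribed.
So TemX is produced and active.
With repressor TemX bound, *gorG* is not transcribed.
So GorG is not produced.
With no repressor bound, *dulD* is transcribed.
So DulD is produced and active.
Diaminopimelate is absent, so VorR is inactive.
With repressor VorG bound, *oxaR* is not transcribed.

OFF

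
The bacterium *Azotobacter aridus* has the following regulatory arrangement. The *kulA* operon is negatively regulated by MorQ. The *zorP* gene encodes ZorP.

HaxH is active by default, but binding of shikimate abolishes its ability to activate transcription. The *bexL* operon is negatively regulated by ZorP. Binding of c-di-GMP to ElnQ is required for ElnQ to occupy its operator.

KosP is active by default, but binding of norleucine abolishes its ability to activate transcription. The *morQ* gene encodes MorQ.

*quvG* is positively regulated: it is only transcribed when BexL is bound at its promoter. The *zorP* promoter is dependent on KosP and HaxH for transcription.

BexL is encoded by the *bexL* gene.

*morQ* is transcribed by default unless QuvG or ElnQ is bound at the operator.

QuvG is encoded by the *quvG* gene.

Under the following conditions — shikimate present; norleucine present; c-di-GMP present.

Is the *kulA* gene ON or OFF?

Norleucine is present, so KosP is inactive.
Shikimate is present, so HaxH is inactive.
Required activator KosP is absent, so *zorP* is not transcribed.
So ZorP is not produced.
With no repressor bound, *bexL* is transcribed.
So BexL is produced and active.
No repressor is bound and BexL is active, so *quvG* is transcribed.
So QuvG is produced and active.
c-di-GMP is present, so ElnQ is active.
With repressor QuvG bound, *morQ* is not transcribed.
So MorQ is not produced.
With no repressor bound, *kulA* is transcribed.

ON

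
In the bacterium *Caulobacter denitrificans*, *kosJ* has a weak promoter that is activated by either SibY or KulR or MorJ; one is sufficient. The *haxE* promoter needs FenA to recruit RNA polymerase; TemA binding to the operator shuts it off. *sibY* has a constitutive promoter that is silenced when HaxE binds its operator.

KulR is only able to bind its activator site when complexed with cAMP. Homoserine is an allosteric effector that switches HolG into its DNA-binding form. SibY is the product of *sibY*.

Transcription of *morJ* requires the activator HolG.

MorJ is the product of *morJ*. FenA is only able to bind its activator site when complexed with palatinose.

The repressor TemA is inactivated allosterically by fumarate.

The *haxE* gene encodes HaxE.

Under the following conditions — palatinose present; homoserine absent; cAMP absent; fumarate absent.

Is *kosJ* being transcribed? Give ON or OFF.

Fumarate is absent, so TemA is active.
Palatinose is present, so FenA is active.
With repressor TemA bound, *haxE* is not transcribed.
So HaxE is not produced.
With no repressor bound, *sibY* is transcribed.
So SibY is produced and active.
cAMP is absent, so KulR is inactive.
Homoserine is absent, so HolG is inactive.
Required activator HolG is absent, so *morJ* is not transcribed.
So MorJ is not produced.
Activator SibY is present, so *kosJ* is transcribed.

ON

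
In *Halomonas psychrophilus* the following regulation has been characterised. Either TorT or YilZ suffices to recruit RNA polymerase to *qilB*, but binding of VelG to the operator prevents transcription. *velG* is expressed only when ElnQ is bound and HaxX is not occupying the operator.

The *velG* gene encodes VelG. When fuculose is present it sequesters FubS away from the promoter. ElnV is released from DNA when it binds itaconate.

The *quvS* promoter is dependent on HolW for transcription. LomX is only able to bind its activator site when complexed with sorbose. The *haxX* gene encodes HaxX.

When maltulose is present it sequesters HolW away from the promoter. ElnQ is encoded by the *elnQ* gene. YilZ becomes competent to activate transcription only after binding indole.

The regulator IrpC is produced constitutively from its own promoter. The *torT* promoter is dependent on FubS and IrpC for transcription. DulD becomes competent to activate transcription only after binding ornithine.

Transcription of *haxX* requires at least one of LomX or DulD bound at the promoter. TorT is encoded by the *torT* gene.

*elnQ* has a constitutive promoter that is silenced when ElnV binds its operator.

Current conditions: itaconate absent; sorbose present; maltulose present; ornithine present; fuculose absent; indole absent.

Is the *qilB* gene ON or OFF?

ON

Fuculose is absent, so FubS is active.
IrpC is produced constitutively and is active.
No repressor is bound and FubS and IrpC are active, so *torT* is transcribed.
So TorT is produced and active.
Indole is absent, so YilZ is inactive.
Sorbose is present, so LomX is active.
Ornithine is present, so DulD is active.
Activator LomX is present, so *haxX* is transcribed.
So HaxX is produced and active.
Itaconate is absent, so ElnV is active.
With repressor ElnV bound, *elnQ* is not transcribed.
So ElnQ is not produced.
With repressor HaxX bound, *velG* is not transcribed.
So VelG is not produced.
Activator TorT is present, so *qilB* is transcribed.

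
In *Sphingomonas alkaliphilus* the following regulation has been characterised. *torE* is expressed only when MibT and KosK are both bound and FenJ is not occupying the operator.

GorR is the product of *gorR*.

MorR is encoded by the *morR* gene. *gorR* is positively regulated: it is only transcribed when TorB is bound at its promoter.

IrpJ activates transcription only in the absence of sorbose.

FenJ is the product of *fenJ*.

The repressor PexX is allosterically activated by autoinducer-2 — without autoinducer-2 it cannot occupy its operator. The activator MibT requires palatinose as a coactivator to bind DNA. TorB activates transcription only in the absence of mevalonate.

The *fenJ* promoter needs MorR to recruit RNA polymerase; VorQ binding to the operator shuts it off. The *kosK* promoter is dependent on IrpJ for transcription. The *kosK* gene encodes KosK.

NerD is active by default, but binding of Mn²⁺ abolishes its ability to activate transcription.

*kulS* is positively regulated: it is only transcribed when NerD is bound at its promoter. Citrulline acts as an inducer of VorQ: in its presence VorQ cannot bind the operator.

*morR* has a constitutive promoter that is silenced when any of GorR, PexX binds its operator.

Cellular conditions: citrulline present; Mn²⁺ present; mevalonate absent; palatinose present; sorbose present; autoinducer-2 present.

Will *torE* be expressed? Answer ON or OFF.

OFF

Mevalonate is absent, so TorB is active.
No repressor is bound and TorB is active, so *gorR* is transcribed.
So GorR is produced and active.
Autoinducer-2 is present, so PexX is active.
With repressor GorR bound, *morR* is not transcribed.
So MorR is not produced.
Citrulline is present, so VorQ is inactive.
Required activator MorR is absent, so *fenJ* is not transcribed.
So FenJ is not produced.
Palatinose is present, so MibT is active.
Sorbose is present, so IrpJ is inactive.
Required activator IrpJ is absent, so *kosK* is not transcribed.
So KosK is not produced.
Required activator KosK is absent, so *torE* is not transcribed.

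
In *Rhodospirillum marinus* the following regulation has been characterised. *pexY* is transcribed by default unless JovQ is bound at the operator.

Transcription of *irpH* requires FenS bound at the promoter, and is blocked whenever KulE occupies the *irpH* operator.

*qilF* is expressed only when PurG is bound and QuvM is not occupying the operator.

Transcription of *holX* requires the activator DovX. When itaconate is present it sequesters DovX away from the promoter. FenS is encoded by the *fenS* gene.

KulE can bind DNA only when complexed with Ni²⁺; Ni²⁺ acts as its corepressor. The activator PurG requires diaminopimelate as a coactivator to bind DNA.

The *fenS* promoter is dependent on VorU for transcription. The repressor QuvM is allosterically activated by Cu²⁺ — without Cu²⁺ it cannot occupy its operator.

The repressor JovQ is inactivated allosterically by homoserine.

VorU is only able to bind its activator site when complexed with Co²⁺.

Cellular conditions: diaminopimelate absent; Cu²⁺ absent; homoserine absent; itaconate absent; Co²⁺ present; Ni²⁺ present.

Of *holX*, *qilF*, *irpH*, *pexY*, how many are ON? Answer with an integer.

Itaconate is absent, so DovX is active.
No repressor is bound and DovX is active, so *holX* is transcribed.
→ *holX* is ON.
Diaminopimelate is absent, so PurG is inactive.
Cu²⁺ is absent, so QuvM is inactive.
Required activator PurG is absent, so *qilF* is not transcribed.
→ *qilF* is OFF.
Ni²⁺ is present, so KulE is active.
Co²⁺ is present, so VorU is active.
No repressor is bound and VorU is active, so *fenS* is transcribed.
So FenS is produced and active.
With repressor KulE bound, *irpH* is not transcribed.
→ *irpH* is OFF.
Homoserine is absent, so JovQ is active.
With repressor JovQ bound, *pexY* is not transcribed.
→ *pexY* is OFF.
1 of the 4 genes is transcribed.

1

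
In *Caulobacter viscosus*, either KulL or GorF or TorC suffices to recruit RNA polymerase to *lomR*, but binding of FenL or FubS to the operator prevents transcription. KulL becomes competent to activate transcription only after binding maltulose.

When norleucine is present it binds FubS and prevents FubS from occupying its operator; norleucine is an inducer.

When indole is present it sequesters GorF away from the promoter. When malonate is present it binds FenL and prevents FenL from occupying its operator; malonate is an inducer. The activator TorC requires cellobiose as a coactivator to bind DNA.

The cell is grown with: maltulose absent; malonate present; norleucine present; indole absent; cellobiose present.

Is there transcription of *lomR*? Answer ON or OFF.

ON

Maltulose is absent, so KulL is inactive.
Malonate is present, so FenL is inactive.
Indole is absent, so GorF is active.
Norleucine is present, so FubS is inactive.
Cellobiose is present, so TorC is active.
Activator GorF is present, so *lomR* is transcribed.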